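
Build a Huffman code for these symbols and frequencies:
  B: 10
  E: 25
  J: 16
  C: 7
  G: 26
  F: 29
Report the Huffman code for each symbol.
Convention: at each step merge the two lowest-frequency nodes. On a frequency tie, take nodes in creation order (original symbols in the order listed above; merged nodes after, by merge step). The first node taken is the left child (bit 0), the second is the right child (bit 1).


Huffman tree construction:
Step 1: Merge C(7) + B(10) = 17
Step 2: Merge J(16) + (C+B)(17) = 33
Step 3: Merge E(25) + G(26) = 51
Step 4: Merge F(29) + (J+(C+B))(33) = 62
Step 5: Merge (E+G)(51) + (F+(J+(C+B)))(62) = 113
Read each symbol's code off the tree from the root (left child = 0, right child = 1).

Codes:
  B: 1111 (length 4)
  E: 00 (length 2)
  J: 110 (length 3)
  C: 1110 (length 4)
  G: 01 (length 2)
  F: 10 (length 2)
Average code length: 276/113 = 2.4425 bits/symbol


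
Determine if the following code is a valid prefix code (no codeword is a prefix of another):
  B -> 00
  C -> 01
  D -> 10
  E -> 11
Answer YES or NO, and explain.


Checking each pair (does one codeword prefix another?):
  B='00' vs C='01': no prefix
  B='00' vs D='10': no prefix
  B='00' vs E='11': no prefix
  C='01' vs B='00': no prefix
  C='01' vs D='10': no prefix
  C='01' vs E='11': no prefix
  D='10' vs B='00': no prefix
  D='10' vs C='01': no prefix
  D='10' vs E='11': no prefix
  E='11' vs B='00': no prefix
  E='11' vs C='01': no prefix
  E='11' vs D='10': no prefix
No violation found over all pairs.

YES -- this is a valid prefix code. No codeword is a prefix of any other codeword.


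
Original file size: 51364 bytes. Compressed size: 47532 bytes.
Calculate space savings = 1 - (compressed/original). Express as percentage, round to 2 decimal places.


ratio = compressed/original = 47532/51364 = 0.925395
savings = 1 - ratio = 1 - 0.925395 = 0.074605
as a percentage: 0.074605 * 100 = 7.46%

Space savings = 1 - 47532/51364 = 7.46%


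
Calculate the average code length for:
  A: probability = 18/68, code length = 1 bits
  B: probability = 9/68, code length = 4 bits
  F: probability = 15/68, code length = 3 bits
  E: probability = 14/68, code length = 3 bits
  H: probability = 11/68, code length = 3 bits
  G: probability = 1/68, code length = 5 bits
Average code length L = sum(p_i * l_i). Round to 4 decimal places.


Weighted contributions p_i * l_i:
  A: (18/68) * 1 = 18/68
  B: (9/68) * 4 = 36/68
  F: (15/68) * 3 = 45/68
  E: (14/68) * 3 = 42/68
  H: (11/68) * 3 = 33/68
  G: (1/68) * 5 = 5/68
Sum = (18 + 36 + 45 + 42 + 33 + 5)/68 = 179/68

L = 179/68 = 2.6324 bits/symbol


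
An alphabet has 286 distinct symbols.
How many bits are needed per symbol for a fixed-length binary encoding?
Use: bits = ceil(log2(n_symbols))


log2(286) = 8.1599
Bracket: 2^8 = 256 < 286 <= 2^9 = 512
So ceil(log2(286)) = 9

bits = ceil(log2(286)) = ceil(8.1599) = 9 bits


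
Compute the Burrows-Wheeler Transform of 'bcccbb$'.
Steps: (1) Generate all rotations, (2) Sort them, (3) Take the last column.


Rotations (sorted):
  0: $bcccbb -> last char: b
  1: b$bcccb -> last char: b
  2: bb$bccc -> last char: c
  3: bcccbb$ -> last char: $
  4: cbb$bcc -> last char: c
  5: ccbb$bc -> last char: c
  6: cccbb$b -> last char: b


BWT = bbc$ccb


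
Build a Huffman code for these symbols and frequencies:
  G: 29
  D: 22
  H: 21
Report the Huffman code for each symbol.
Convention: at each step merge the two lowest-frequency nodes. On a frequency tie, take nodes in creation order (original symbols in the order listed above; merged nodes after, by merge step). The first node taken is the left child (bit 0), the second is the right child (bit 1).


Huffman tree construction:
Step 1: Merge H(21) + D(22) = 43
Step 2: Merge G(29) + (H+D)(43) = 72
Read each symbol's code off the tree from the root (left child = 0, right child = 1).

Codes:
  G: 0 (length 1)
  D: 11 (length 2)
  H: 10 (length 2)
Average code length: 115/72 = 1.5972 bits/symbol


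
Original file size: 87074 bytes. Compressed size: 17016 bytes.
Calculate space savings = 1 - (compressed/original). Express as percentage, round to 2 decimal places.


ratio = compressed/original = 17016/87074 = 0.19542
savings = 1 - ratio = 1 - 0.19542 = 0.80458
as a percentage: 0.80458 * 100 = 80.46%

Space savings = 1 - 17016/87074 = 80.46%


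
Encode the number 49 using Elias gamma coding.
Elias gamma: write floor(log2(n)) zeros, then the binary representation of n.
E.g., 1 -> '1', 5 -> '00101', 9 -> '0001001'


num_bits = floor(log2(49)) + 1 = 6
leading_zeros = num_bits - 1 = 5
binary(49) = 110001

Elias gamma(49) = '00000' + '110001' = 00000110001 (11 bits)


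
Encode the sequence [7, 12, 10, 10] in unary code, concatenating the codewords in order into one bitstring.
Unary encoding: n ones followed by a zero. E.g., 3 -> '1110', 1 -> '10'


Encode each number as n ones followed by a terminating 0:
  7 -> 11111110 (8 bits)
  12 -> 1111111111110 (13 bits)
  10 -> 11111111110 (11 bits)
  10 -> 11111111110 (11 bits)
Total length = 8 + 13 + 11 + 11 = 43 bits.

Unary([7, 12, 10, 10]) = 1111111011111111111101111111111011111111110 (43 bits)


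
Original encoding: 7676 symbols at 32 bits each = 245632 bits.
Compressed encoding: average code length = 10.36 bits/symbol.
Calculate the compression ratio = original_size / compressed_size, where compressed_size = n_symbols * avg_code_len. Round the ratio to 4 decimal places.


original_size = n_symbols * orig_bits = 7676 * 32 = 245632 bits
compressed_size = n_symbols * avg_code_len = 7676 * 10.36 = 79523.36 bits
ratio = original_size / compressed_size = 245632 / 79523.36 = 3.0888

Compression ratio = 3.0888


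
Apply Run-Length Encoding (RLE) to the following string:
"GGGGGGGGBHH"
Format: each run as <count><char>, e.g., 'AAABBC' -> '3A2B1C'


Scanning runs left to right:
  i=0: run of 'G' x 8 -> '8G'
  i=8: run of 'B' x 1 -> '1B'
  i=9: run of 'H' x 2 -> '2H'

RLE = 8G1B2H


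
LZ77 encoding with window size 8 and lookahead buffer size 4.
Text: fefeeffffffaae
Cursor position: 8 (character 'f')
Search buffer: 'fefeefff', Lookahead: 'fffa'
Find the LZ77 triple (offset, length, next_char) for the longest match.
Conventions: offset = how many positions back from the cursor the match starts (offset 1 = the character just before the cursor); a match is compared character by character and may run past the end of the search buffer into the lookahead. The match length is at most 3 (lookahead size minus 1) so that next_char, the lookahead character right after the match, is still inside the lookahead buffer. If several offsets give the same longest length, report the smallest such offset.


Try each offset into the search buffer:
  offset=1 (pos 7, char 'f'): match length 3
  offset=2 (pos 6, char 'f'): match length 3
  offset=3 (pos 5, char 'f'): match length 3
  offset=4 (pos 4, char 'e'): match length 0
  offset=5 (pos 3, char 'e'): match length 0
  offset=6 (pos 2, char 'f'): match length 1
  offset=7 (pos 1, char 'e'): match length 0
  offset=8 (pos 0, char 'f'): match length 1
Longest match has length 3, found at offsets 1, 2, 3; take the smallest, offset 1.
next_char = character at position 8 + 3 = 11 -> 'a'

Best match: offset=1, length=3 (matching 'fff' starting at position 7)
LZ77 triple: (1, 3, 'a')


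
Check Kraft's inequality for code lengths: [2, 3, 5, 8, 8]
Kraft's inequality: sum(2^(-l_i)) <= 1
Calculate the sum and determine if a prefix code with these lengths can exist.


Sum = 2^(-2) + 2^(-3) + 2^(-5) + 2^(-8) + 2^(-8)
    = 0.25 + 0.125 + 0.03125 + 0.00390625 + 0.00390625
    = 106/256 = 0.4140625
Since 0.4140625 <= 1, Kraft's inequality IS satisfied.
A prefix code with these lengths CAN exist.

Kraft sum = 0.4140625. Satisfied.


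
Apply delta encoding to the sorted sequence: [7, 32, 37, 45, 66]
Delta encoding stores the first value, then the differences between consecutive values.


First value: 7
Deltas:
  32 - 7 = 25
  37 - 32 = 5
  45 - 37 = 8
  66 - 45 = 21


Delta encoded: [7, 25, 5, 8, 21]


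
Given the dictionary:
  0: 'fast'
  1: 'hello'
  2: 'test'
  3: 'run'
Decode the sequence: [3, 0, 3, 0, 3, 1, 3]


Look up each index in the dictionary:
  3 -> 'run'
  0 -> 'fast'
  3 -> 'run'
  0 -> 'fast'
  3 -> 'run'
  1 -> 'hello'
  3 -> 'run'

Decoded: "run fast run fast run hello run"


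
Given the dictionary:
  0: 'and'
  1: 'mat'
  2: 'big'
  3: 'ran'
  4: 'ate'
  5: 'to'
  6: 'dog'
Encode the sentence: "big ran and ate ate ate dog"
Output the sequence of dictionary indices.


Look up each word in the dictionary:
  'big' -> 2
  'ran' -> 3
  'and' -> 0
  'ate' -> 4
  'ate' -> 4
  'ate' -> 4
  'dog' -> 6

Encoded: [2, 3, 0, 4, 4, 4, 6]


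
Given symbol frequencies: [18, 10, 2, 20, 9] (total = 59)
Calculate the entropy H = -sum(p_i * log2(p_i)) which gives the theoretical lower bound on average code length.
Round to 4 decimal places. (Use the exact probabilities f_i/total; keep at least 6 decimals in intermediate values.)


Per-symbol terms -p_i * log2(p_i) with p_i = f_i/59:
  p = 18/59 = 0.305085: log2(p) = -1.712718, -p*log2(p) = 0.522524
  p = 10/59 = 0.169492: log2(p) = -2.560715, -p*log2(p) = 0.434019
  p = 2/59 = 0.033898: log2(p) = -4.882643, -p*log2(p) = 0.165513
  p = 20/59 = 0.338983: log2(p) = -1.560715, -p*log2(p) = 0.529056
  p = 9/59 = 0.152542: log2(p) = -2.712718, -p*log2(p) = 0.413804
H = 0.522524 + 0.434019 + 0.165513 + 0.529056 + 0.413804 = 2.064916

H = 2.0649 bits/symbol


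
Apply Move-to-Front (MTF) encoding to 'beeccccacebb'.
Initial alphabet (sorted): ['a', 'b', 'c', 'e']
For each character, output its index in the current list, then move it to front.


MTF encoding:
'b': index 1 in ['a', 'b', 'c', 'e'] -> ['b', 'a', 'c', 'e']
'e': index 3 in ['b', 'a', 'c', 'e'] -> ['e', 'b', 'a', 'c']
'e': index 0 in ['e', 'b', 'a', 'c'] -> ['e', 'b', 'a', 'c']
'c': index 3 in ['e', 'b', 'a', 'c'] -> ['c', 'e', 'b', 'a']
'c': index 0 in ['c', 'e', 'b', 'a'] -> ['c', 'e', 'b', 'a']
'c': index 0 in ['c', 'e', 'b', 'a'] -> ['c', 'e', 'b', 'a']
'c': index 0 in ['c', 'e', 'b', 'a'] -> ['c', 'e', 'b', 'a']
'a': index 3 in ['c', 'e', 'b', 'a'] -> ['a', 'c', 'e', 'b']
'c': index 1 in ['a', 'c', 'e', 'b'] -> ['c', 'a', 'e', 'b']
'e': index 2 in ['c', 'a', 'e', 'b'] -> ['e', 'c', 'a', 'b']
'b': index 3 in ['e', 'c', 'a', 'b'] -> ['b', 'e', 'c', 'a']
'b': index 0 in ['b', 'e', 'c', 'a'] -> ['b', 'e', 'c', 'a']


Output: [1, 3, 0, 3, 0, 0, 0, 3, 1, 2, 3, 0]


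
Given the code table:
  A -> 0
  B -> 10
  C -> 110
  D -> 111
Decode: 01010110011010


Decoding:
0 -> A
10 -> B
10 -> B
110 -> C
0 -> A
110 -> C
10 -> B


Result: ABBCACB


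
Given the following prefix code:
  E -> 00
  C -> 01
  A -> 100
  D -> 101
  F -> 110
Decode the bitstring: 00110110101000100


Decoding step by step:
Bits 00 -> E
Bits 110 -> F
Bits 110 -> F
Bits 101 -> D
Bits 00 -> E
Bits 01 -> C
Bits 00 -> E


Decoded message: EFFDECE


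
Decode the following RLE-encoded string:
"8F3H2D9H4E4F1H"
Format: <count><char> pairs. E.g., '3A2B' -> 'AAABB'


Expanding each <count><char> pair:
  8F -> 'FFFFFFFF'
  3H -> 'HHH'
  2D -> 'DD'
  9H -> 'HHHHHHHHH'
  4E -> 'EEEE'
  4F -> 'FFFF'
  1H -> 'H'

Decoded = FFFFFFFFHHHDDHHHHHHHHHEEEEFFFFH


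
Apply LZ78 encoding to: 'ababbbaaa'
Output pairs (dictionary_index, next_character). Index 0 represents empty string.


LZ78 encoding steps:
Dictionary: {0: ''}
Step 1: w='' (idx 0), next='a' -> output (0, 'a'), add 'a' as idx 1
Step 2: w='' (idx 0), next='b' -> output (0, 'b'), add 'b' as idx 2
Step 3: w='a' (idx 1), next='b' -> output (1, 'b'), add 'ab' as idx 3
Step 4: w='b' (idx 2), next='b' -> output (2, 'b'), add 'bb' as idx 4
Step 5: w='a' (idx 1), next='a' -> output (1, 'a'), add 'aa' as idx 5
Step 6: w='a' (idx 1), end of input -> output (1, '')


Encoded: [(0, 'a'), (0, 'b'), (1, 'b'), (2, 'b'), (1, 'a'), (1, '')]


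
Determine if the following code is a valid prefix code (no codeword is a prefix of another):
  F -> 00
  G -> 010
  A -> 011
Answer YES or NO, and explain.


Checking each pair (does one codeword prefix another?):
  F='00' vs G='010': no prefix
  F='00' vs A='011': no prefix
  G='010' vs F='00': no prefix
  G='010' vs A='011': no prefix
  A='011' vs F='00': no prefix
  A='011' vs G='010': no prefix
No violation found over all pairs.

YES -- this is a valid prefix code. No codeword is a prefix of any other codeword.


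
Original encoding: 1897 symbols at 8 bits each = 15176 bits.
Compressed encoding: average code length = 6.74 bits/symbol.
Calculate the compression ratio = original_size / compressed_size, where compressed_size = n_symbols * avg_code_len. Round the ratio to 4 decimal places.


original_size = n_symbols * orig_bits = 1897 * 8 = 15176 bits
compressed_size = n_symbols * avg_code_len = 1897 * 6.74 = 12785.78 bits
ratio = original_size / compressed_size = 15176 / 12785.78 = 1.1869

Compression ratio = 1.1869


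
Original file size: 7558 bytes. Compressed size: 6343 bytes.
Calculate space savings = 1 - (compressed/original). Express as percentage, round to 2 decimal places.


ratio = compressed/original = 6343/7558 = 0.839243
savings = 1 - ratio = 1 - 0.839243 = 0.160757
as a percentage: 0.160757 * 100 = 16.08%

Space savings = 1 - 6343/7558 = 16.08%


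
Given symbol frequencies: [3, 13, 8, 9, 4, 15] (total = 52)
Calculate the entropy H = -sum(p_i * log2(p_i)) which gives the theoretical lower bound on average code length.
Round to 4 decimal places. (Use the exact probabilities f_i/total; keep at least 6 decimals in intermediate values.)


Per-symbol terms -p_i * log2(p_i) with p_i = f_i/52:
  p = 3/52 = 0.057692: log2(p) = -4.115477, -p*log2(p) = 0.237431
  p = 13/52 = 0.250000: log2(p) = -2.000000, -p*log2(p) = 0.500000
  p = 8/52 = 0.153846: log2(p) = -2.700440, -p*log2(p) = 0.415452
  p = 9/52 = 0.173077: log2(p) = -2.530515, -p*log2(p) = 0.437974
  p = 4/52 = 0.076923: log2(p) = -3.700440, -p*log2(p) = 0.284649
  p = 15/52 = 0.288462: log2(p) = -1.793549, -p*log2(p) = 0.517370
H = 0.237431 + 0.500000 + 0.415452 + 0.437974 + 0.284649 + 0.517370 = 2.392876

H = 2.3929 bits/symbol


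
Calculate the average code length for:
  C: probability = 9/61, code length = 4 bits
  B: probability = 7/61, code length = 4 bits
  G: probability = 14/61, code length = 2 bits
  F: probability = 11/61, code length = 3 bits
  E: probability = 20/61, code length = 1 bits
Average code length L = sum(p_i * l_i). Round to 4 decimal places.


Weighted contributions p_i * l_i:
  C: (9/61) * 4 = 36/61
  B: (7/61) * 4 = 28/61
  G: (14/61) * 2 = 28/61
  F: (11/61) * 3 = 33/61
  E: (20/61) * 1 = 20/61
Sum = (36 + 28 + 28 + 33 + 20)/61 = 145/61

L = 145/61 = 2.3770 bits/symbol


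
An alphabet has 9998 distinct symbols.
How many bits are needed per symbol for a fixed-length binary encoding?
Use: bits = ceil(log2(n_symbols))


log2(9998) = 13.2874
Bracket: 2^13 = 8192 < 9998 <= 2^14 = 16384
So ceil(log2(9998)) = 14

bits = ceil(log2(9998)) = ceil(13.2874) = 14 bits


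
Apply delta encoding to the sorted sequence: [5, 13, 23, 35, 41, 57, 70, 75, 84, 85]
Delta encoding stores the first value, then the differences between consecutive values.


First value: 5
Deltas:
  13 - 5 = 8
  23 - 13 = 10
  35 - 23 = 12
  41 - 35 = 6
  57 - 41 = 16
  70 - 57 = 13
  75 - 70 = 5
  84 - 75 = 9
  85 - 84 = 1


Delta encoded: [5, 8, 10, 12, 6, 16, 13, 5, 9, 1]


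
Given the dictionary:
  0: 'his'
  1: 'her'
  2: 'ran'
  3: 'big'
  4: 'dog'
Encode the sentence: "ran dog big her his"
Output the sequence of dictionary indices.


Look up each word in the dictionary:
  'ran' -> 2
  'dog' -> 4
  'big' -> 3
  'her' -> 1
  'his' -> 0

Encoded: [2, 4, 3, 1, 0]


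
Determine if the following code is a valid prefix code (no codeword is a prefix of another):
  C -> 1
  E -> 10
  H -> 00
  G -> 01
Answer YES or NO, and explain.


Checking each pair (does one codeword prefix another?):
  C='1' vs E='10': prefix -- VIOLATION

NO -- this is NOT a valid prefix code. C (1) is a prefix of E (10).


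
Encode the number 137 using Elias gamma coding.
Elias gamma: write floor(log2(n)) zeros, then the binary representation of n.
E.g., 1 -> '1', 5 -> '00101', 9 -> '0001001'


num_bits = floor(log2(137)) + 1 = 8
leading_zeros = num_bits - 1 = 7
binary(137) = 10001001

Elias gamma(137) = '0000000' + '10001001' = 000000010001001 (15 bits)


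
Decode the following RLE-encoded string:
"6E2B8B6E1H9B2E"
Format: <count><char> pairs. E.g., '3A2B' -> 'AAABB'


Expanding each <count><char> pair:
  6E -> 'EEEEEE'
  2B -> 'BB'
  8B -> 'BBBBBBBB'
  6E -> 'EEEEEE'
  1H -> 'H'
  9B -> 'BBBBBBBBB'
  2E -> 'EE'

Decoded = EEEEEEBBBBBBBBBBEEEEEEHBBBBBBBBBEE


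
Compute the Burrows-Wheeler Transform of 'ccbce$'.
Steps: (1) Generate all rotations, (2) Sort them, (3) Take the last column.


Rotations (sorted):
  0: $ccbce -> last char: e
  1: bce$cc -> last char: c
  2: cbce$c -> last char: c
  3: ccbce$ -> last char: $
  4: ce$ccb -> last char: b
  5: e$ccbc -> last char: c


BWT = ecc$bc


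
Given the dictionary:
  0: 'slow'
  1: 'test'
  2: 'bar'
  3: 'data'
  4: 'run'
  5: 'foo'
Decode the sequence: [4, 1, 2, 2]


Look up each index in the dictionary:
  4 -> 'run'
  1 -> 'test'
  2 -> 'bar'
  2 -> 'bar'

Decoded: "run test bar bar"


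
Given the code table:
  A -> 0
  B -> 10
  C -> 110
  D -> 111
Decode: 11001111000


Decoding:
110 -> C
0 -> A
111 -> D
10 -> B
0 -> A
0 -> A


Result: CADBAA


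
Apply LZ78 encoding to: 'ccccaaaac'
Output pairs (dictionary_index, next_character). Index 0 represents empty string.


LZ78 encoding steps:
Dictionary: {0: ''}
Step 1: w='' (idx 0), next='c' -> output (0, 'c'), add 'c' as idx 1
Step 2: w='c' (idx 1), next='c' -> output (1, 'c'), add 'cc' as idx 2
Step 3: w='c' (idx 1), next='a' -> output (1, 'a'), add 'ca' as idx 3
Step 4: w='' (idx 0), next='a' -> output (0, 'a'), add 'a' as idx 4
Step 5: w='a' (idx 4), next='a' -> output (4, 'a'), add 'aa' as idx 5
Step 6: w='c' (idx 1), end of input -> output (1, '')


Encoded: [(0, 'c'), (1, 'c'), (1, 'a'), (0, 'a'), (4, 'a'), (1, '')]


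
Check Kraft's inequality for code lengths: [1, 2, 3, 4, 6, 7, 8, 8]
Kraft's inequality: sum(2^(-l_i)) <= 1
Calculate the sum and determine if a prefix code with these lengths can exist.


Sum = 2^(-1) + 2^(-2) + 2^(-3) + 2^(-4) + 2^(-6) + 2^(-7) + 2^(-8) + 2^(-8)
    = 0.5 + 0.25 + 0.125 + 0.0625 + 0.015625 + 0.0078125 + 0.00390625 + 0.00390625
    = 248/256 = 0.96875
Since 0.96875 <= 1, Kraft's inequality IS satisfied.
A prefix code with these lengths CAN exist.

Kraft sum = 0.96875. Satisfied.


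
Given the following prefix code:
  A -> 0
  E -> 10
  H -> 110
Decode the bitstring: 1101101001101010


Decoding step by step:
Bits 110 -> H
Bits 110 -> H
Bits 10 -> E
Bits 0 -> A
Bits 110 -> H
Bits 10 -> E
Bits 10 -> E


Decoded message: HHEAHEE


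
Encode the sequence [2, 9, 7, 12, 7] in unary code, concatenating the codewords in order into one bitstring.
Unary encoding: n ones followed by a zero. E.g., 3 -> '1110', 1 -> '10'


Encode each number as n ones followed by a terminating 0:
  2 -> 110 (3 bits)
  9 -> 1111111110 (10 bits)
  7 -> 11111110 (8 bits)
  12 -> 1111111111110 (13 bits)
  7 -> 11111110 (8 bits)
Total length = 3 + 10 + 8 + 13 + 8 = 42 bits.

Unary([2, 9, 7, 12, 7]) = 110111111111011111110111111111111011111110 (42 bits)


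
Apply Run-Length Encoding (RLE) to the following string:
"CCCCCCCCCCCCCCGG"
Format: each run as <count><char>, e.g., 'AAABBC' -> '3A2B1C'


Scanning runs left to right:
  i=0: run of 'C' x 14 -> '14C'
  i=14: run of 'G' x 2 -> '2G'

RLE = 14C2G


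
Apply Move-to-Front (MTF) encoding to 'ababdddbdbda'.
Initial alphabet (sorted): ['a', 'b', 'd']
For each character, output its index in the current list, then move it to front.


MTF encoding:
'a': index 0 in ['a', 'b', 'd'] -> ['a', 'b', 'd']
'b': index 1 in ['a', 'b', 'd'] -> ['b', 'a', 'd']
'a': index 1 in ['b', 'a', 'd'] -> ['a', 'b', 'd']
'b': index 1 in ['a', 'b', 'd'] -> ['b', 'a', 'd']
'd': index 2 in ['b', 'a', 'd'] -> ['d', 'b', 'a']
'd': index 0 in ['d', 'b', 'a'] -> ['d', 'b', 'a']
'd': index 0 in ['d', 'b', 'a'] -> ['d', 'b', 'a']
'b': index 1 in ['d', 'b', 'a'] -> ['b', 'd', 'a']
'd': index 1 in ['b', 'd', 'a'] -> ['d', 'b', 'a']
'b': index 1 in ['d', 'b', 'a'] -> ['b', 'd', 'a']
'd': index 1 in ['b', 'd', 'a'] -> ['d', 'b', 'a']
'a': index 2 in ['d', 'b', 'a'] -> ['a', 'd', 'b']


Output: [0, 1, 1, 1, 2, 0, 0, 1, 1, 1, 1, 2]


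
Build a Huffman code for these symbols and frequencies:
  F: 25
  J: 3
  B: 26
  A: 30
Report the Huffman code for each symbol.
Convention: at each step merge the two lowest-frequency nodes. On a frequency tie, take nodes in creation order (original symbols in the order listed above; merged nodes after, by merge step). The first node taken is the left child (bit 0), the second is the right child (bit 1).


Huffman tree construction:
Step 1: Merge J(3) + F(25) = 28
Step 2: Merge B(26) + (J+F)(28) = 54
Step 3: Merge A(30) + (B+(J+F))(54) = 84
Read each symbol's code off the tree from the root (left child = 0, right child = 1).

Codes:
  F: 111 (length 3)
  J: 110 (length 3)
  B: 10 (length 2)
  A: 0 (length 1)
Average code length: 166/84 = 1.9762 bits/symbol


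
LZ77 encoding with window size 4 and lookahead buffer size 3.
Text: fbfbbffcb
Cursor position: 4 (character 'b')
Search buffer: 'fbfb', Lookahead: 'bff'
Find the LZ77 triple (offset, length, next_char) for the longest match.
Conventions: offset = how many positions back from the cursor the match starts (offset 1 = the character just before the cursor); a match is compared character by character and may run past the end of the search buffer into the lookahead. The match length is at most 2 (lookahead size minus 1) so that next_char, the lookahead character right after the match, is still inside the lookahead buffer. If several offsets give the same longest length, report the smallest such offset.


Try each offset into the search buffer:
  offset=1 (pos 3, char 'b'): match length 1
  offset=2 (pos 2, char 'f'): match length 0
  offset=3 (pos 1, char 'b'): match length 2
  offset=4 (pos 0, char 'f'): match length 0
Longest match has length 2 at offset 3.
next_char = character at position 4 + 2 = 6 -> 'f'

Best match: offset=3, length=2 (matching 'bf' starting at position 1)
LZ77 triple: (3, 2, 'f')


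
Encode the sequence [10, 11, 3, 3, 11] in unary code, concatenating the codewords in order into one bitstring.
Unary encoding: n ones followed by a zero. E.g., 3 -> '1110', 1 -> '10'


Encode each number as n ones followed by a terminating 0:
  10 -> 11111111110 (11 bits)
  11 -> 111111111110 (12 bits)
  3 -> 1110 (4 bits)
  3 -> 1110 (4 bits)
  11 -> 111111111110 (12 bits)
Total length = 11 + 12 + 4 + 4 + 12 = 43 bits.

Unary([10, 11, 3, 3, 11]) = 1111111111011111111111011101110111111111110 (43 bits)


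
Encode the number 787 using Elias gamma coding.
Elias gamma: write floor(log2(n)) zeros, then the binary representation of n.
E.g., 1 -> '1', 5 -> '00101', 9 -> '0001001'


num_bits = floor(log2(787)) + 1 = 10
leading_zeros = num_bits - 1 = 9
binary(787) = 1100010011

Elias gamma(787) = '000000000' + '1100010011' = 0000000001100010011 (19 bits)


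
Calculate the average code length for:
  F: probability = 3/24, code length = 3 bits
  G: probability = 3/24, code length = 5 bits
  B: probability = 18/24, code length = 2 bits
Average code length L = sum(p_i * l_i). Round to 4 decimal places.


Weighted contributions p_i * l_i:
  F: (3/24) * 3 = 9/24
  G: (3/24) * 5 = 15/24
  B: (18/24) * 2 = 36/24
Sum = (9 + 15 + 36)/24 = 60/24

L = 60/24 = 2.5000 bits/symbol


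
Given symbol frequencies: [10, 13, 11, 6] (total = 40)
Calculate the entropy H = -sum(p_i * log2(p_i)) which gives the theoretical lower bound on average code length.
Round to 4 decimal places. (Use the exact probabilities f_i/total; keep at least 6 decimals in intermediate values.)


Per-symbol terms -p_i * log2(p_i) with p_i = f_i/40:
  p = 10/40 = 0.250000: log2(p) = -2.000000, -p*log2(p) = 0.500000
  p = 13/40 = 0.325000: log2(p) = -1.621488, -p*log2(p) = 0.526984
  p = 11/40 = 0.275000: log2(p) = -1.862496, -p*log2(p) = 0.512187
  p = 6/40 = 0.150000: log2(p) = -2.736966, -p*log2(p) = 0.410545
H = 0.500000 + 0.526984 + 0.512187 + 0.410545 = 1.949716

H = 1.9497 bits/symbol


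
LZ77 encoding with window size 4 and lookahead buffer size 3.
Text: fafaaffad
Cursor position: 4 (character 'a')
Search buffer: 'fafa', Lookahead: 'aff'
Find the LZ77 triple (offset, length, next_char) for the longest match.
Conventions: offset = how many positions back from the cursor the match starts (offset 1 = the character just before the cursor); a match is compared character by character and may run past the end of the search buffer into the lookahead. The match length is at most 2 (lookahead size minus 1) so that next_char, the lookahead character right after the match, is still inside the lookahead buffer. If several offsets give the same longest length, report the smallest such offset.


Try each offset into the search buffer:
  offset=1 (pos 3, char 'a'): match length 1
  offset=2 (pos 2, char 'f'): match length 0
  offset=3 (pos 1, char 'a'): match length 2
  offset=4 (pos 0, char 'f'): match length 0
Longest match has length 2 at offset 3.
next_char = character at position 4 + 2 = 6 -> 'f'

Best match: offset=3, length=2 (matching 'af' starting at position 1)
LZ77 triple: (3, 2, 'f')


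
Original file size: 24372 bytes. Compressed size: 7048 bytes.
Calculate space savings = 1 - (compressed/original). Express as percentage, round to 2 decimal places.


ratio = compressed/original = 7048/24372 = 0.289184
savings = 1 - ratio = 1 - 0.289184 = 0.710816
as a percentage: 0.710816 * 100 = 71.08%

Space savings = 1 - 7048/24372 = 71.08%


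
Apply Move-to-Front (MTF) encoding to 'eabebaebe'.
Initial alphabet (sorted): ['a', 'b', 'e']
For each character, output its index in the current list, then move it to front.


MTF encoding:
'e': index 2 in ['a', 'b', 'e'] -> ['e', 'a', 'b']
'a': index 1 in ['e', 'a', 'b'] -> ['a', 'e', 'b']
'b': index 2 in ['a', 'e', 'b'] -> ['b', 'a', 'e']
'e': index 2 in ['b', 'a', 'e'] -> ['e', 'b', 'a']
'b': index 1 in ['e', 'b', 'a'] -> ['b', 'e', 'a']
'a': index 2 in ['b', 'e', 'a'] -> ['a', 'b', 'e']
'e': index 2 in ['a', 'b', 'e'] -> ['e', 'a', 'b']
'b': index 2 in ['e', 'a', 'b'] -> ['b', 'e', 'a']
'e': index 1 in ['b', 'e', 'a'] -> ['e', 'b', 'a']


Output: [2, 1, 2, 2, 1, 2, 2, 2, 1]


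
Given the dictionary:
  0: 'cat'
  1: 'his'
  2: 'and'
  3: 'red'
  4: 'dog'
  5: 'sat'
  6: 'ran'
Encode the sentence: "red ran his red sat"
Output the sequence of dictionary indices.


Look up each word in the dictionary:
  'red' -> 3
  'ran' -> 6
  'his' -> 1
  'red' -> 3
  'sat' -> 5

Encoded: [3, 6, 1, 3, 5]


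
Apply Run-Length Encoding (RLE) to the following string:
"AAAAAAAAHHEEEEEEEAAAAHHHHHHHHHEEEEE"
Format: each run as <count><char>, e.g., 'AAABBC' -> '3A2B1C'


Scanning runs left to right:
  i=0: run of 'A' x 8 -> '8A'
  i=8: run of 'H' x 2 -> '2H'
  i=10: run of 'E' x 7 -> '7E'
  i=17: run of 'A' x 4 -> '4A'
  i=21: run of 'H' x 9 -> '9H'
  i=30: run of 'E' x 5 -> '5E'

RLE = 8A2H7E4A9H5E


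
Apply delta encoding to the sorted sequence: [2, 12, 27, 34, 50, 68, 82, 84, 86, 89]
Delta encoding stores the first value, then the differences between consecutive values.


First value: 2
Deltas:
  12 - 2 = 10
  27 - 12 = 15
  34 - 27 = 7
  50 - 34 = 16
  68 - 50 = 18
  82 - 68 = 14
  84 - 82 = 2
  86 - 84 = 2
  89 - 86 = 3


Delta encoded: [2, 10, 15, 7, 16, 18, 14, 2, 2, 3]


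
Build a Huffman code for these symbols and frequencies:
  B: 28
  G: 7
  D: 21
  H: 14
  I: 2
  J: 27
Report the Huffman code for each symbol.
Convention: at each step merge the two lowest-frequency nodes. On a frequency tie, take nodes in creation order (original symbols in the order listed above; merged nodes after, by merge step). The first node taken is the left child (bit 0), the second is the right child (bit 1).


Huffman tree construction:
Step 1: Merge I(2) + G(7) = 9
Step 2: Merge (I+G)(9) + H(14) = 23
Step 3: Merge D(21) + ((I+G)+H)(23) = 44
Step 4: Merge J(27) + B(28) = 55
Step 5: Merge (D+((I+G)+H))(44) + (J+B)(55) = 99
Read each symbol's code off the tree from the root (left child = 0, right child = 1).

Codes:
  B: 11 (length 2)
  G: 0101 (length 4)
  D: 00 (length 2)
  H: 011 (length 3)
  I: 0100 (length 4)
  J: 10 (length 2)
Average code length: 230/99 = 2.3232 bits/symbol


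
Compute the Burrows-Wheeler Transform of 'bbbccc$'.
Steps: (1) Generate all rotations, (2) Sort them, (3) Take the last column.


Rotations (sorted):
  0: $bbbccc -> last char: c
  1: bbbccc$ -> last char: $
  2: bbccc$b -> last char: b
  3: bccc$bb -> last char: b
  4: c$bbbcc -> last char: c
  5: cc$bbbc -> last char: c
  6: ccc$bbb -> last char: b


BWT = c$bbccb


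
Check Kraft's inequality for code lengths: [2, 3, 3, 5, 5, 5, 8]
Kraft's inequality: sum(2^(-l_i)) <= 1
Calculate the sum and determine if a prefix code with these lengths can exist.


Sum = 2^(-2) + 2^(-3) + 2^(-3) + 2^(-5) + 2^(-5) + 2^(-5) + 2^(-8)
    = 0.25 + 0.125 + 0.125 + 0.03125 + 0.03125 + 0.03125 + 0.00390625
    = 153/256 = 0.59765625
Since 0.59765625 <= 1, Kraft's inequality IS satisfied.
A prefix code with these lengths CAN exist.

Kraft sum = 0.59765625. Satisfied.


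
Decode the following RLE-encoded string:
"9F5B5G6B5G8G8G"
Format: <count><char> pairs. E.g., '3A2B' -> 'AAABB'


Expanding each <count><char> pair:
  9F -> 'FFFFFFFFF'
  5B -> 'BBBBB'
  5G -> 'GGGGG'
  6B -> 'BBBBBB'
  5G -> 'GGGGG'
  8G -> 'GGGGGGGG'
  8G -> 'GGGGGGGG'

Decoded = FFFFFFFFFBBBBBGGGGGBBBBBBGGGGGGGGGGGGGGGGGGGGG


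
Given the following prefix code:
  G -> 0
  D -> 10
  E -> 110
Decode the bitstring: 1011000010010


Decoding step by step:
Bits 10 -> D
Bits 110 -> E
Bits 0 -> G
Bits 0 -> G
Bits 0 -> G
Bits 10 -> D
Bits 0 -> G
Bits 10 -> D


Decoded message: DEGGGDGD


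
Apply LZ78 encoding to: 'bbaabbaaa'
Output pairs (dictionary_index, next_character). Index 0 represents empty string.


LZ78 encoding steps:
Dictionary: {0: ''}
Step 1: w='' (idx 0), next='b' -> output (0, 'b'), add 'b' as idx 1
Step 2: w='b' (idx 1), next='a' -> output (1, 'a'), add 'ba' as idx 2
Step 3: w='' (idx 0), next='a' -> output (0, 'a'), add 'a' as idx 3
Step 4: w='b' (idx 1), next='b' -> output (1, 'b'), add 'bb' as idx 4
Step 5: w='a' (idx 3), next='a' -> output (3, 'a'), add 'aa' as idx 5
Step 6: w='a' (idx 3), end of input -> output (3, '')


Encoded: [(0, 'b'), (1, 'a'), (0, 'a'), (1, 'b'), (3, 'a'), (3, '')]


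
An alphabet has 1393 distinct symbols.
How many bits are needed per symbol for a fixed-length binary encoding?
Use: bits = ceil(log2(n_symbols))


log2(1393) = 10.444
Bracket: 2^10 = 1024 < 1393 <= 2^11 = 2048
So ceil(log2(1393)) = 11

bits = ceil(log2(1393)) = ceil(10.444) = 11 bits


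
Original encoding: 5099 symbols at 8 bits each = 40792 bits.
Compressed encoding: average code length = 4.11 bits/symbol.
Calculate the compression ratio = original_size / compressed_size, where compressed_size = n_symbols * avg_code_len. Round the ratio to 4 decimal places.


original_size = n_symbols * orig_bits = 5099 * 8 = 40792 bits
compressed_size = n_symbols * avg_code_len = 5099 * 4.11 = 20956.89 bits
ratio = original_size / compressed_size = 40792 / 20956.89 = 1.9465

Compression ratio = 1.9465


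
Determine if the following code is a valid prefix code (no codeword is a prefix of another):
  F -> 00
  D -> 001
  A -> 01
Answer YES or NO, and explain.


Checking each pair (does one codeword prefix another?):
  F='00' vs D='001': prefix -- VIOLATION

NO -- this is NOT a valid prefix code. F (00) is a prefix of D (001).


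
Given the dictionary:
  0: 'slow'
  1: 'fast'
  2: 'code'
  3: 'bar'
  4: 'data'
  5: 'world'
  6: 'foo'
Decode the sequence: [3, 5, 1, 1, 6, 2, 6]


Look up each index in the dictionary:
  3 -> 'bar'
  5 -> 'world'
  1 -> 'fast'
  1 -> 'fast'
  6 -> 'foo'
  2 -> 'code'
  6 -> 'foo'

Decoded: "bar world fast fast foo code foo"


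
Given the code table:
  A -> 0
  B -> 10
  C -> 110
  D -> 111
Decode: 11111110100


Decoding:
111 -> D
111 -> D
10 -> B
10 -> B
0 -> A


Result: DDBBA


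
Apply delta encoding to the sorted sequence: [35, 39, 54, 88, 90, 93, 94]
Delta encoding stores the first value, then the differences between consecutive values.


First value: 35
Deltas:
  39 - 35 = 4
  54 - 39 = 15
  88 - 54 = 34
  90 - 88 = 2
  93 - 90 = 3
  94 - 93 = 1


Delta encoded: [35, 4, 15, 34, 2, 3, 1]


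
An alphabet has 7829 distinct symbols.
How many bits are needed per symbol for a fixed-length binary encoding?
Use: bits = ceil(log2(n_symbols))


log2(7829) = 12.9346
Bracket: 2^12 = 4096 < 7829 <= 2^13 = 8192
So ceil(log2(7829)) = 13

bits = ceil(log2(7829)) = ceil(12.9346) = 13 bits


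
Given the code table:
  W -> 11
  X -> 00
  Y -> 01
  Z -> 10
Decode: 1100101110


Decoding:
11 -> W
00 -> X
10 -> Z
11 -> W
10 -> Z


Result: WXZWZ


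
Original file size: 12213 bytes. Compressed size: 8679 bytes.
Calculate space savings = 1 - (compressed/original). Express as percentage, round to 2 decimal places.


ratio = compressed/original = 8679/12213 = 0.710636
savings = 1 - ratio = 1 - 0.710636 = 0.289364
as a percentage: 0.289364 * 100 = 28.94%

Space savings = 1 - 8679/12213 = 28.94%


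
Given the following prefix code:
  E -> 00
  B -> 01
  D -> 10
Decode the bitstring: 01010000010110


Decoding step by step:
Bits 01 -> B
Bits 01 -> B
Bits 00 -> E
Bits 00 -> E
Bits 01 -> B
Bits 01 -> B
Bits 10 -> D


Decoded message: BBEEBBD


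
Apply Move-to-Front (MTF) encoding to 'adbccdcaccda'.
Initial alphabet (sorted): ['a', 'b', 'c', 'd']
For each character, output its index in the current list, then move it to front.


MTF encoding:
'a': index 0 in ['a', 'b', 'c', 'd'] -> ['a', 'b', 'c', 'd']
'd': index 3 in ['a', 'b', 'c', 'd'] -> ['d', 'a', 'b', 'c']
'b': index 2 in ['d', 'a', 'b', 'c'] -> ['b', 'd', 'a', 'c']
'c': index 3 in ['b', 'd', 'a', 'c'] -> ['c', 'b', 'd', 'a']
'c': index 0 in ['c', 'b', 'd', 'a'] -> ['c', 'b', 'd', 'a']
'd': index 2 in ['c', 'b', 'd', 'a'] -> ['d', 'c', 'b', 'a']
'c': index 1 in ['d', 'c', 'b', 'a'] -> ['c', 'd', 'b', 'a']
'a': index 3 in ['c', 'd', 'b', 'a'] -> ['a', 'c', 'd', 'b']
'c': index 1 in ['a', 'c', 'd', 'b'] -> ['c', 'a', 'd', 'b']
'c': index 0 in ['c', 'a', 'd', 'b'] -> ['c', 'a', 'd', 'b']
'd': index 2 in ['c', 'a', 'd', 'b'] -> ['d', 'c', 'a', 'b']
'a': index 2 in ['d', 'c', 'a', 'b'] -> ['a', 'd', 'c', 'b']


Output: [0, 3, 2, 3, 0, 2, 1, 3, 1, 0, 2, 2]


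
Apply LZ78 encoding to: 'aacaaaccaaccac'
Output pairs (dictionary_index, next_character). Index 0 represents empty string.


LZ78 encoding steps:
Dictionary: {0: ''}
Step 1: w='' (idx 0), next='a' -> output (0, 'a'), add 'a' as idx 1
Step 2: w='a' (idx 1), next='c' -> output (1, 'c'), add 'ac' as idx 2
Step 3: w='a' (idx 1), next='a' -> output (1, 'a'), add 'aa' as idx 3
Step 4: w='ac' (idx 2), next='c' -> output (2, 'c'), add 'acc' as idx 4
Step 5: w='aa' (idx 3), next='c' -> output (3, 'c'), add 'aac' as idx 5
Step 6: w='' (idx 0), next='c' -> output (0, 'c'), add 'c' as idx 6
Step 7: w='ac' (idx 2), end of input -> output (2, '')


Encoded: [(0, 'a'), (1, 'c'), (1, 'a'), (2, 'c'), (3, 'c'), (0, 'c'), (2, '')]


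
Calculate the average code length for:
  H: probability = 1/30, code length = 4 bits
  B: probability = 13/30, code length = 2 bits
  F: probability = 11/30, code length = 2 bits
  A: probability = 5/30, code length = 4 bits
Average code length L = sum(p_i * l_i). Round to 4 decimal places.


Weighted contributions p_i * l_i:
  H: (1/30) * 4 = 4/30
  B: (13/30) * 2 = 26/30
  F: (11/30) * 2 = 22/30
  A: (5/30) * 4 = 20/30
Sum = (4 + 26 + 22 + 20)/30 = 72/30

L = 72/30 = 2.4000 bits/symbol


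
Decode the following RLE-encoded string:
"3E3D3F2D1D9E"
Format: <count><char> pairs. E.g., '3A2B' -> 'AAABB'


Expanding each <count><char> pair:
  3E -> 'EEE'
  3D -> 'DDD'
  3F -> 'FFF'
  2D -> 'DD'
  1D -> 'D'
  9E -> 'EEEEEEEEE'

Decoded = EEEDDDFFFDDDEEEEEEEEE


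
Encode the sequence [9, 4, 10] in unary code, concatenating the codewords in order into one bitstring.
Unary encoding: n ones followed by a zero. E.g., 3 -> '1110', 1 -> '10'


Encode each number as n ones followed by a terminating 0:
  9 -> 1111111110 (10 bits)
  4 -> 11110 (5 bits)
  10 -> 11111111110 (11 bits)
Total length = 10 + 5 + 11 = 26 bits.

Unary([9, 4, 10]) = 11111111101111011111111110 (26 bits)


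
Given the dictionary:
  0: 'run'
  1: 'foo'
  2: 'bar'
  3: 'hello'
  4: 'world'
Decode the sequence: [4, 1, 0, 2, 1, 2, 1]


Look up each index in the dictionary:
  4 -> 'world'
  1 -> 'foo'
  0 -> 'run'
  2 -> 'bar'
  1 -> 'foo'
  2 -> 'bar'
  1 -> 'foo'

Decoded: "world foo run bar foo bar foo"


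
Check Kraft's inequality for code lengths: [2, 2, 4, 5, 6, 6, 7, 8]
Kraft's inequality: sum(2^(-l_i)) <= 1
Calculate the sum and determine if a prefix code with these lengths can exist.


Sum = 2^(-2) + 2^(-2) + 2^(-4) + 2^(-5) + 2^(-6) + 2^(-6) + 2^(-7) + 2^(-8)
    = 0.25 + 0.25 + 0.0625 + 0.03125 + 0.015625 + 0.015625 + 0.0078125 + 0.00390625
    = 163/256 = 0.63671875
Since 0.63671875 <= 1, Kraft's inequality IS satisfied.
A prefix code with these lengths CAN exist.

Kraft sum = 0.63671875. Satisfied.


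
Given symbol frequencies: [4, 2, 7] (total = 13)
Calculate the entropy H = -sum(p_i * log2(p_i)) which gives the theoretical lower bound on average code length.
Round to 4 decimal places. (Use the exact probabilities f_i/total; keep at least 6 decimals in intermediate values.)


Per-symbol terms -p_i * log2(p_i) with p_i = f_i/13:
  p = 4/13 = 0.307692: log2(p) = -1.700440, -p*log2(p) = 0.523212
  p = 2/13 = 0.153846: log2(p) = -2.700440, -p*log2(p) = 0.415452
  p = 7/13 = 0.538462: log2(p) = -0.893085, -p*log2(p) = 0.480892
H = 0.523212 + 0.415452 + 0.480892 = 1.419556

H = 1.4196 bits/symbol


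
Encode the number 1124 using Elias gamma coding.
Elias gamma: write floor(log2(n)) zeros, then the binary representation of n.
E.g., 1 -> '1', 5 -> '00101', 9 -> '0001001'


num_bits = floor(log2(1124)) + 1 = 11
leading_zeros = num_bits - 1 = 10
binary(1124) = 10001100100

Elias gamma(1124) = '0000000000' + '10001100100' = 000000000010001100100 (21 bits)


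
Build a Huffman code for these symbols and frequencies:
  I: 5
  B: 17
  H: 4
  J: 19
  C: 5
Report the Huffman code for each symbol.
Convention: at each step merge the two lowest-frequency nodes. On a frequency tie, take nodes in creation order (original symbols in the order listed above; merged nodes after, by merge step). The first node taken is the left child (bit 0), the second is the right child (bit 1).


Huffman tree construction:
Step 1: Merge H(4) + I(5) = 9
Step 2: Merge C(5) + (H+I)(9) = 14
Step 3: Merge (C+(H+I))(14) + B(17) = 31
Step 4: Merge J(19) + ((C+(H+I))+B)(31) = 50
Read each symbol's code off the tree from the root (left child = 0, right child = 1).

Codes:
  I: 1011 (length 4)
  B: 11 (length 2)
  H: 1010 (length 4)
  J: 0 (length 1)
  C: 100 (length 3)
Average code length: 104/50 = 2.0800 bits/symbol


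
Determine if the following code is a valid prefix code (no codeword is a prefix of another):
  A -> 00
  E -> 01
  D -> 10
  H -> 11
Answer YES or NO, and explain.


Checking each pair (does one codeword prefix another?):
  A='00' vs E='01': no prefix
  A='00' vs D='10': no prefix
  A='00' vs H='11': no prefix
  E='01' vs A='00': no prefix
  E='01' vs D='10': no prefix
  E='01' vs H='11': no prefix
  D='10' vs A='00': no prefix
  D='10' vs E='01': no prefix
  D='10' vs H='11': no prefix
  H='11' vs A='00': no prefix
  H='11' vs E='01': no prefix
  H='11' vs D='10': no prefix
No violation found over all pairs.

YES -- this is a valid prefix code. No codeword is a prefix of any other codeword.


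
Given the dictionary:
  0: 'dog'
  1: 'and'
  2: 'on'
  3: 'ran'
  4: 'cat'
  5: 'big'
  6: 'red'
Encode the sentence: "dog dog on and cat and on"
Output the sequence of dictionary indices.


Look up each word in the dictionary:
  'dog' -> 0
  'dog' -> 0
  'on' -> 2
  'and' -> 1
  'cat' -> 4
  'and' -> 1
  'on' -> 2

Encoded: [0, 0, 2, 1, 4, 1, 2]
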